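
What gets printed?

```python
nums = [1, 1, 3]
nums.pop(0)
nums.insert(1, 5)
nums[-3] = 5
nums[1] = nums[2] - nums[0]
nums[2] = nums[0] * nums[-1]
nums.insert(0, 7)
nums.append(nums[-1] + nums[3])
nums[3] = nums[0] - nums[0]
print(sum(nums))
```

pop(0) removes 1 → [1, 3]
insert 5 at 1 → [1, 5, 3]
nums[-3] = 5 → [5, 5, 3]
nums[1] = nums[2]-nums[0] = 3-5 = -2 → [5, -2, 3]
nums[2] = nums[0]*nums[-1] = 5*3 = 15 → [5, -2, 15]
insert 7 at 0 → [7, 5, -2, 15]
append nums[-1]+nums[3] = 15+15 = 30 → [7, 5, -2, 15, 30]
nums[3] = nums[0]-nums[0] = 7-7 = 0 → [7, 5, -2, 0, 30]
sum = 40

40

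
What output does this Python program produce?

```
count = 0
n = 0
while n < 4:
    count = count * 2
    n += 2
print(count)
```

0

n=0: count = 0*2 = 0
n=2: count = 0*2 = 0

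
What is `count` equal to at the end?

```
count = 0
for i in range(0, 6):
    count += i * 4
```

60

i=0: count = 0+0*4 = 0
i=1: count = 0+1*4 = 4
i=2: count = 4+2*4 = 12
i=3: count = 12+3*4 = 24
i=4: count = 24+4*4 = 40
i=5: count = 40+5*4 = 60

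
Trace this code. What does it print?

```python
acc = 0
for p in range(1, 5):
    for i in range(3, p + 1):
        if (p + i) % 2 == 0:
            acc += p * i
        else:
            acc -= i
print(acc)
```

p=3,i=3: even sum, acc = 0+9 = 9
p=4,i=3: odd sum, acc = 9-3 = 6
p=4,i=4: even sum, acc = 6+16 = 22

22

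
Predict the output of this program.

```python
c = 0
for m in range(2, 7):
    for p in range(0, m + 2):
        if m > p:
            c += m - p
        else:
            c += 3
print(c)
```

m=2,p=0: 2>0, c = 0+2 = 2
m=2,p=1: 2>1, c = 2+1 = 3
m=2,p=2: not 2>2, c = 3+3 = 6
m=2,p=3: not 2>3, c = 6+3 = 9
m=3,p=0: 3>0, c = 9+3 = 12
m=3,p=1: 3>1, c = 12+2 = 14
m=3,p=2: 3>2, c = 14+1 = 15
m=3,p=3: not 3>3, c = 15+3 = 18
m=3,p=4: not 3>4, c = 18+3 = 21
m=4,p=0: 4>0, c = 21+4 = 25
m=4,p=1: 4>1, c = 25+3 = 28
m=4,p=2: 4>2, c = 28+2 = 30
m=4,p=3: 4>3, c = 30+1 = 31
m=4,p=4: not 4>4, c = 31+3 = 34
m=4,p=5: not 4>5, c = 34+3 = 37
m=5,p=0: 5>0, c = 37+5 = 42
m=5,p=1: 5>1, c = 42+4 = 46
m=5,p=2: 5>2, c = 46+3 = 49
m=5,p=3: 5>3, c = 49+2 = 51
m=5,p=4: 5>4, c = 51+1 = 52
m=5,p=5: not 5>5, c = 52+3 = 55
m=5,p=6: not 5>6, c = 55+3 = 58
m=6,p=0: 6>0, c = 58+6 = 64
m=6,p=1: 6>1, c = 64+5 = 69
m=6,p=2: 6>2, c = 69+4 = 73
m=6,p=3: 6>3, c = 73+3 = 76
m=6,p=4: 6>4, c = 76+2 = 78
m=6,p=5: 6>5, c = 78+1 = 79
m=6,p=6: not 6>6, c = 79+3 = 82
m=6,p=7: not 6>7, c = 82+3 = 85

85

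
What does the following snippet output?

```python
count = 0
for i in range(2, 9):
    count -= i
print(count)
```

-35

i=2: count = 0-2 = -2
i=3: count = (-2)-3 = -5
i=4: count = (-5)-4 = -9
i=5: count = (-9)-5 = -14
i=6: count = (-14)-6 = -20
i=7: count = (-20)-7 = -27
i=8: count = (-27)-8 = -35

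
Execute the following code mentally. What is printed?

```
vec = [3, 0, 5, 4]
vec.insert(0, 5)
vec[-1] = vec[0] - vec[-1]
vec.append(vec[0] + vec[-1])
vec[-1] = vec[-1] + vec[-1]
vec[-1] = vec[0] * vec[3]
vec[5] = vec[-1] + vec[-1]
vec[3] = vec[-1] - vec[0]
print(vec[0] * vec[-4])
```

0

insert 5 at 0 → [5, 3, 0, 5, 4]
vec[-1] = vec[0]-vec[-1] = 5-4 = 1 → [5, 3, 0, 5, 1]
append vec[0]+vec[-1] = 5+1 = 6 → [5, 3, 0, 5, 1, 6]
vec[-1] = vec[-1]+vec[-1] = 6+6 = 12 → [5, 3, 0, 5, 1, 12]
vec[-1] = vec[0]*vec[3] = 5*5 = 25 → [5, 3, 0, 5, 1, 25]
vec[5] = vec[-1]+vec[-1] = 25+25 = 50 → [5, 3, 0, 5, 1, 50]
vec[3] = vec[-1]-vec[0] = 50-5 = 45 → [5, 3, 0, 45, 1, 50]
vec[0]*vec[-4] = 5*0 = 0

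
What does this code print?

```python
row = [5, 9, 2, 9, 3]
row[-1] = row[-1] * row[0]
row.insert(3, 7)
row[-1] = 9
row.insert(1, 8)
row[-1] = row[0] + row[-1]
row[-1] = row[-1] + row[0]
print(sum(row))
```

row[-1] = row[-1]*row[0] = 3*5 = 15 → [5, 9, 2, 9, 15]
insert 7 at 3 → [5, 9, 2, 7, 9, 15]
row[-1] = 9 → [5, 9, 2, 7, 9, 9]
insert 8 at 1 → [5, 8, 9, 2, 7, 9, 9]
row[-1] = row[0]+row[-1] = 5+9 = 14 → [5, 8, 9, 2, 7, 9, 14]
row[-1] = row[-1]+row[0] = 14+5 = 19 → [5, 8, 9, 2, 7, 9, 19]
sum = 59

59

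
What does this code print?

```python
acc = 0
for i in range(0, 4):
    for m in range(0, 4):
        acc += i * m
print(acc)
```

i=0,m=0: acc = 0+0 = 0
i=0,m=1: acc = 0+0 = 0
i=0,m=2: acc = 0+0 = 0
i=0,m=3: acc = 0+0 = 0
i=1,m=0: acc = 0+0 = 0
i=1,m=1: acc = 0+1 = 1
i=1,m=2: acc = 1+2 = 3
i=1,m=3: acc = 3+3 = 6
i=2,m=0: acc = 6+0 = 6
i=2,m=1: acc = 6+2 = 8
i=2,m=2: acc = 8+4 = 12
i=2,m=3: acc = 12+6 = 18
i=3,m=0: acc = 18+0 = 18
i=3,m=1: acc = 18+3 = 21
i=3,m=2: acc = 21+6 = 27
i=3,m=3: acc = 27+9 = 36

36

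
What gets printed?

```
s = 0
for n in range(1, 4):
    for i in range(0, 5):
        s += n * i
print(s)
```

n=1,i=0: s = 0+0 = 0
n=1,i=1: s = 0+1 = 1
n=1,i=2: s = 1+2 = 3
n=1,i=3: s = 3+3 = 6
n=1,i=4: s = 6+4 = 10
n=2,i=0: s = 10+0 = 10
n=2,i=1: s = 10+2 = 12
n=2,i=2: s = 12+4 = 16
n=2,i=3: s = 16+6 = 22
n=2,i=4: s = 22+8 = 30
n=3,i=0: s = 30+0 = 30
n=3,i=1: s = 30+3 = 33
n=3,i=2: s = 33+6 = 39
n=3,i=3: s = 39+9 = 48
n=3,i=4: s = 48+12 = 60

60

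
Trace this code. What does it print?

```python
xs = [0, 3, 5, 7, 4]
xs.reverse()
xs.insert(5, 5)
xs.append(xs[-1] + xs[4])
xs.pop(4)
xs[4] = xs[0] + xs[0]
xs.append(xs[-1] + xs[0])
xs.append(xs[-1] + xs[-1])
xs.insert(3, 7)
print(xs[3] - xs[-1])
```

reverse → [4, 7, 5, 3, 0]
insert 5 at 5 → [4, 7, 5, 3, 0, 5]
append xs[-1]+xs[4] = 5+0 = 5 → [4, 7, 5, 3, 0, 5, 5]
pop(4) removes 0 → [4, 7, 5, 3, 5, 5]
xs[4] = xs[0]+xs[0] = 4+4 = 8 → [4, 7, 5, 3, 8, 5]
append xs[-1]+xs[0] = 5+4 = 9 → [4, 7, 5, 3, 8, 5, 9]
append xs[-1]+xs[-1] = 9+9 = 18 → [4, 7, 5, 3, 8, 5, 9, 18]
insert 7 at 3 → [4, 7, 5, 7, 3, 8, 5, 9, 18]
xs[3]-xs[-1] = 7-18 = -11

-11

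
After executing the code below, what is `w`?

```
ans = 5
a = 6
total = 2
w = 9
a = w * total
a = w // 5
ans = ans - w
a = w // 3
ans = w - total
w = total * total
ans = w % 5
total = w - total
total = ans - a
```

4

a = 9*2 = 18
a = 9//5 = 1
ans = 5-9 = -4
a = 9//3 = 3
ans = 9-2 = 7
w = 2*2 = 4
ans = 4%5 = 4
total = 4-2 = 2
total = 4-3 = 1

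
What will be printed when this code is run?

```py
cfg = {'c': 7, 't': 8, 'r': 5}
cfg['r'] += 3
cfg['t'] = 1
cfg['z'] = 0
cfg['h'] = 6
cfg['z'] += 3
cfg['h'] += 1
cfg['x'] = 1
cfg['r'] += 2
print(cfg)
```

cfg['r'] = 5+3 = 8 → {'c': 7, 't': 8, 'r': 8}
cfg['t'] = 1 → {'c': 7, 't': 1, 'r': 8}
cfg['z'] = 0 → {'c': 7, 't': 1, 'r': 8, 'z': 0}
cfg['h'] = 6 → {'c': 7, 't': 1, 'r': 8, 'z': 0, 'h': 6}
cfg['z'] = 0+3 = 3 → {'c': 7, 't': 1, 'r': 8, 'z': 3, 'h': 6}
cfg['h'] = 6+1 = 7 → {'c': 7, 't': 1, 'r': 8, 'z': 3, 'h': 7}
cfg['x'] = 1 → {'c': 7, 't': 1, 'r': 8, 'z': 3, 'h': 7, 'x': 1}
cfg['r'] = 8+2 = 10 → {'c': 7, 't': 1, 'r': 10, 'z': 3, 'h': 7, 'x': 1}

{'c': 7, 't': 1, 'r': 10, 'z': 3, 'h': 7, 'x': 1}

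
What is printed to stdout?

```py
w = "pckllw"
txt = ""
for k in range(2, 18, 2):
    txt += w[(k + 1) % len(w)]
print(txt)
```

k=2: add w[3]='l' → 'l'
k=4: add w[5]='w' → 'lw'
k=6: add w[1]='c' → 'lwc'
k=8: add w[3]='l' → 'lwcl'
k=10: add w[5]='w' → 'lwclw'
k=12: add w[1]='c' → 'lwclwc'
k=14: add w[3]='l' → 'lwclwcl'
k=16: add w[5]='w' → 'lwclwclw'

lwclwclw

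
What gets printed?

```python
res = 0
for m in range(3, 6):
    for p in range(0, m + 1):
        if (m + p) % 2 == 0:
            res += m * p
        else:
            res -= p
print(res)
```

m=3,p=0: odd sum, res = 0-0 = 0
m=3,p=1: even sum, res = 0+3 = 3
m=3,p=2: odd sum, res = 3-2 = 1
m=3,p=3: even sum, res = 1+9 = 10
m=4,p=0: even sum, res = 10+0 = 10
m=4,p=1: odd sum, res = 10-1 = 9
m=4,p=2: even sum, res = 9+8 = 17
m=4,p=3: odd sum, res = 17-3 = 14
m=4,p=4: even sum, res = 14+16 = 30
m=5,p=0: odd sum, res = 30-0 = 30
m=5,p=1: even sum, res = 30+5 = 35
m=5,p=2: odd sum, res = 35-2 = 33
m=5,p=3: even sum, res = 33+15 = 48
m=5,p=4: odd sum, res = 48-4 = 44
m=5,p=5: even sum, res = 44+25 = 69

69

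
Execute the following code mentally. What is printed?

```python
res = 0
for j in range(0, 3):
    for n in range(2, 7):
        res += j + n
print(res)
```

75

j=0,n=2: res = 0+2 = 2
j=0,n=3: res = 2+3 = 5
j=0,n=4: res = 5+4 = 9
j=0,n=5: res = 9+5 = 14
j=0,n=6: res = 14+6 = 20
j=1,n=2: res = 20+3 = 23
j=1,n=3: res = 23+4 = 27
j=1,n=4: res = 27+5 = 32
j=1,n=5: res = 32+6 = 38
j=1,n=6: res = 38+7 = 45
j=2,n=2: res = 45+4 = 49
j=2,n=3: res = 49+5 = 54
j=2,n=4: res = 54+6 = 60
j=2,n=5: res = 60+7 = 67
j=2,n=6: res = 67+8 = 75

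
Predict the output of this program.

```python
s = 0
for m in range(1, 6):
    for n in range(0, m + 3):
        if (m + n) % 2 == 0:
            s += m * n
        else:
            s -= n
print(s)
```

m=1,n=0: odd sum, s = 0-0 = 0
m=1,n=1: even sum, s = 0+1 = 1
m=1,n=2: odd sum, s = 1-2 = -1
m=1,n=3: even sum, s = (-1)+3 = 2
m=2,n=0: even sum, s = 2+0 = 2
m=2,n=1: odd sum, s = 2-1 = 1
m=2,n=2: even sum, s = 1+4 = 5
m=2,n=3: odd sum, s = 5-3 = 2
m=2,n=4: even sum, s = 2+8 = 10
m=3,n=0: odd sum, s = 10-0 = 10
m=3,n=1: even sum, s = 10+3 = 13
m=3,n=2: odd sum, s = 13-2 = 11
m=3,n=3: even sum, s = 11+9 = 20
m=3,n=4: odd sum, s = 20-4 = 16
m=3,n=5: even sum, s = 16+15 = 31
m=4,n=0: even sum, s = 31+0 = 31
m=4,n=1: odd sum, s = 31-1 = 30
m=4,n=2: even sum, s = 30+8 = 38
m=4,n=3: odd sum, s = 38-3 = 35
m=4,n=4: even sum, s = 35+16 = 51
m=4,n=5: odd sum, s = 51-5 = 46
m=4,n=6: even sum, s = 46+24 = 70
m=5,n=0: odd sum, s = 70-0 = 70
m=5,n=1: even sum, s = 70+5 = 75
m=5,n=2: odd sum, s = 75-2 = 73
m=5,n=3: even sum, s = 73+15 = 88
m=5,n=4: odd sum, s = 88-4 = 84
m=5,n=5: even sum, s = 84+25 = 109
m=5,n=6: odd sum, s = 109-6 = 103
m=5,n=7: even sum, s = 103+35 = 138

138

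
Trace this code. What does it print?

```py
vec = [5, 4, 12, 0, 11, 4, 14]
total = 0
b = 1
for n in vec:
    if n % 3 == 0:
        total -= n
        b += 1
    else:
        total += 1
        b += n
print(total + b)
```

34

n=5: not %3==0, total = 0+1 = 1; b=6
n=4: not %3==0, total = 1+1 = 2; b=10
n=12: %3==0, total = 2-12 = -10; b=11
n=0: %3==0, total = (-10)-0 = -10; b=12
n=11: not %3==0, total = (-10)+1 = -9; b=23
n=4: not %3==0, total = (-9)+1 = -8; b=27
n=14: not %3==0, total = (-8)+1 = -7; b=41
total+b = (-7)+41 = 34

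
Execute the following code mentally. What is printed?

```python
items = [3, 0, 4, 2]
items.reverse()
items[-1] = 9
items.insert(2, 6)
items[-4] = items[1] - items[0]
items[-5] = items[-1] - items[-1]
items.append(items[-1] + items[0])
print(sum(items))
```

reverse → [2, 4, 0, 3]
items[-1] = 9 → [2, 4, 0, 9]
insert 6 at 2 → [2, 4, 6, 0, 9]
items[-4] = items[1]-items[0] = 4-2 = 2 → [2, 2, 6, 0, 9]
items[-5] = items[-1]-items[-1] = 9-9 = 0 → [0, 2, 6, 0, 9]
append items[-1]+items[0] = 9+0 = 9 → [0, 2, 6, 0, 9, 9]
sum = 26

26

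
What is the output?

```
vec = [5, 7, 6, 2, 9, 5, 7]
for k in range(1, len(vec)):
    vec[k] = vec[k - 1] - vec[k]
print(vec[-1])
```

-31

k=1: vec[1] = 5-7 = -2 → [5, -2, 6, 2, 9, 5, 7]
k=2: vec[2] = (-2)-6 = -8 → [5, -2, -8, 2, 9, 5, 7]
k=3: vec[3] = (-8)-2 = -10 → [5, -2, -8, -10, 9, 5, 7]
k=4: vec[4] = (-10)-9 = -19 → [5, -2, -8, -10, -19, 5, 7]
k=5: vec[5] = (-19)-5 = -24 → [5, -2, -8, -10, -19, -24, 7]
k=6: vec[6] = (-24)-7 = -31 → [5, -2, -8, -10, -19, -24, -31]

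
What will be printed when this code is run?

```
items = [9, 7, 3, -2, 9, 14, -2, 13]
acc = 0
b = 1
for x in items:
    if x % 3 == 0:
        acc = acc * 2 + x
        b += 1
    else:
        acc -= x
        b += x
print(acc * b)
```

x=9: %3==0, acc = 0*2+9 = 9; b=2
x=7: not %3==0, acc = 9-7 = 2; b=9
x=3: %3==0, acc = 2*2+3 = 7; b=10
x=-2: not %3==0, acc = 7-(-2) = 9; b=8
x=9: %3==0, acc = 9*2+9 = 27; b=9
x=14: not %3==0, acc = 27-14 = 13; b=23
x=-2: not %3==0, acc = 13-(-2) = 15; b=21
x=13: not %3==0, acc = 15-13 = 2; b=34
acc*b = 2*34 = 68

68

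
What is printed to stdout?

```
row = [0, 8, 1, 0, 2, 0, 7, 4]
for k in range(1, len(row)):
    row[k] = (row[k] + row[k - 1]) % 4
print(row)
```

[0, 0, 1, 1, 3, 3, 2, 2]

k=1: row[1] = (8+0)%4 = 0 → [0, 0, 1, 0, 2, 0, 7, 4]
k=2: row[2] = (1+0)%4 = 1 → [0, 0, 1, 0, 2, 0, 7, 4]
k=3: row[3] = (0+1)%4 = 1 → [0, 0, 1, 1, 2, 0, 7, 4]
k=4: row[4] = (2+1)%4 = 3 → [0, 0, 1, 1, 3, 0, 7, 4]
k=5: row[5] = (0+3)%4 = 3 → [0, 0, 1, 1, 3, 3, 7, 4]
k=6: row[6] = (7+3)%4 = 2 → [0, 0, 1, 1, 3, 3, 2, 4]
k=7: row[7] = (4+2)%4 = 2 → [0, 0, 1, 1, 3, 3, 2, 2]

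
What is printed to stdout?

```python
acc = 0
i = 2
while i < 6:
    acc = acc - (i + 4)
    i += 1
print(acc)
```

i=2: acc = 0-6 = -6
i=3: acc = (-6)-7 = -13
i=4: acc = (-13)-8 = -21
i=5: acc = (-21)-9 = -30

-30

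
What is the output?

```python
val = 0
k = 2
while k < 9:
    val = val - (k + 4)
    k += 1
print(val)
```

k=2: val = 0-6 = -6
k=3: val = (-6)-7 = -13
k=4: val = (-13)-8 = -21
k=5: val = (-21)-9 = -30
k=6: val = (-30)-10 = -40
k=7: val = (-40)-11 = -51
k=8: val = (-51)-12 = -63

-63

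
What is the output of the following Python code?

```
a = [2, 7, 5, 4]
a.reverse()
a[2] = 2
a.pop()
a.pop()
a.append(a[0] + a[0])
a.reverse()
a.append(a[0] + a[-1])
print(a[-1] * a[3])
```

144

reverse → [4, 5, 7, 2]
a[2] = 2 → [4, 5, 2, 2]
pop() removes 2 → [4, 5, 2]
pop() removes 2 → [4, 5]
append a[0]+a[0] = 4+4 = 8 → [4, 5, 8]
reverse → [8, 5, 4]
append a[0]+a[-1] = 8+4 = 12 → [8, 5, 4, 12]
a[-1]*a[3] = 12*12 = 144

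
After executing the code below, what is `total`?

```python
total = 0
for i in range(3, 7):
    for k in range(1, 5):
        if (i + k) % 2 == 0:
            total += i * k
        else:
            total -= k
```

72

i=3,k=1: even sum, total = 0+3 = 3
i=3,k=2: odd sum, total = 3-2 = 1
i=3,k=3: even sum, total = 1+9 = 10
i=3,k=4: odd sum, total = 10-4 = 6
i=4,k=1: odd sum, total = 6-1 = 5
i=4,k=2: even sum, total = 5+8 = 13
i=4,k=3: odd sum, total = 13-3 = 10
i=4,k=4: even sum, total = 10+16 = 26
i=5,k=1: even sum, total = 26+5 = 31
i=5,k=2: odd sum, total = 31-2 = 29
i=5,k=3: even sum, total = 29+15 = 44
i=5,k=4: odd sum, total = 44-4 = 40
i=6,k=1: odd sum, total = 40-1 = 39
i=6,k=2: even sum, total = 39+12 = 51
i=6,k=3: odd sum, total = 51-3 = 48
i=6,k=4: even sum, total = 48+24 = 72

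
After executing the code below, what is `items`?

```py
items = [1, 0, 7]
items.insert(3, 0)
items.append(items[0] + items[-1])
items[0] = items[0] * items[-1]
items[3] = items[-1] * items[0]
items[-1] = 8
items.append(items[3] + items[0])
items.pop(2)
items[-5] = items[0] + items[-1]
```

insert 0 at 3 → [1, 0, 7, 0]
append items[0]+items[-1] = 1+0 = 1 → [1, 0, 7, 0, 1]
items[0] = items[0]*items[-1] = 1*1 = 1 → [1, 0, 7, 0, 1]
items[3] = items[-1]*items[0] = 1*1 = 1 → [1, 0, 7, 1, 1]
items[-1] = 8 → [1, 0, 7, 1, 8]
append items[3]+items[0] = 1+1 = 2 → [1, 0, 7, 1, 8, 2]
pop(2) removes 7 → [1, 0, 1, 8, 2]
items[-5] = items[0]+items[-1] = 1+2 = 3 → [3, 0, 1, 8, 2]

[3, 0, 1, 8, 2]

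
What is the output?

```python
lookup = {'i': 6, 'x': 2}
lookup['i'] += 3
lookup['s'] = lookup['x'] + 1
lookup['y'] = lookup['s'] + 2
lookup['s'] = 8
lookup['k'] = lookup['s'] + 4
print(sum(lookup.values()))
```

36

lookup['i'] = 6+3 = 9 → {'i': 9, 'x': 2}
lookup['s'] = lookup['x']+1 = 3 → {'i': 9, 'x': 2, 's': 3}
lookup['y'] = lookup['s']+2 = 5 → {'i': 9, 'x': 2, 's': 3, 'y': 5}
lookup['s'] = 8 → {'i': 9, 'x': 2, 's': 8, 'y': 5}
lookup['k'] = lookup['s']+4 = 12 → {'i': 9, 'x': 2, 's': 8, 'y': 5, 'k': 12}
sum of values = 36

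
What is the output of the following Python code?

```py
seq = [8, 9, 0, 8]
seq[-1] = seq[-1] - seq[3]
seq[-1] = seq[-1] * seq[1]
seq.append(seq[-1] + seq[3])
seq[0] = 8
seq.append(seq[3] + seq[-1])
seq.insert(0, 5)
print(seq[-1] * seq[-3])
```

seq[-1] = seq[-1]-seq[3] = 8-8 = 0 → [8, 9, 0, 0]
seq[-1] = seq[-1]*seq[1] = 0*9 = 0 → [8, 9, 0, 0]
append seq[-1]+seq[3] = 0+0 = 0 → [8, 9, 0, 0, 0]
seq[0] = 8 → [8, 9, 0, 0, 0]
append seq[3]+seq[-1] = 0+0 = 0 → [8, 9, 0, 0, 0, 0]
insert 5 at 0 → [5, 8, 9, 0, 0, 0, 0]
seq[-1]*seq[-3] = 0*0 = 0

0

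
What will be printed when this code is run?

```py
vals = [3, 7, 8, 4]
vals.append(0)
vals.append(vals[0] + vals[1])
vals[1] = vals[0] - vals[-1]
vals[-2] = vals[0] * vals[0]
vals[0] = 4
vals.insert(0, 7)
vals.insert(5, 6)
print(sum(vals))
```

append 0 → [3, 7, 8, 4, 0]
append vals[0]+vals[1] = 3+7 = 10 → [3, 7, 8, 4, 0, 10]
vals[1] = vals[0]-vals[-1] = 3-10 = -7 → [3, -7, 8, 4, 0, 10]
vals[-2] = vals[0]*vals[0] = 3*3 = 9 → [3, -7, 8, 4, 9, 10]
vals[0] = 4 → [4, -7, 8, 4, 9, 10]
insert 7 at 0 → [7, 4, -7, 8, 4, 9, 10]
insert 6 at 5 → [7, 4, -7, 8, 4, 6, 9, 10]
sum = 41

41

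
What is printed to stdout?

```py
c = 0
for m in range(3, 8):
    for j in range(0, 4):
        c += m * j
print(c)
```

m=3,j=0: c = 0+0 = 0
m=3,j=1: c = 0+3 = 3
m=3,j=2: c = 3+6 = 9
m=3,j=3: c = 9+9 = 18
m=4,j=0: c = 18+0 = 18
m=4,j=1: c = 18+4 = 22
m=4,j=2: c = 22+8 = 30
m=4,j=3: c = 30+12 = 42
m=5,j=0: c = 42+0 = 42
m=5,j=1: c = 42+5 = 47
m=5,j=2: c = 47+10 = 57
m=5,j=3: c = 57+15 = 72
m=6,j=0: c = 72+0 = 72
m=6,j=1: c = 72+6 = 78
m=6,j=2: c = 78+12 = 90
m=6,j=3: c = 90+18 = 108
m=7,j=0: c = 108+0 = 108
m=7,j=1: c = 108+7 = 115
m=7,j=2: c = 115+14 = 129
m=7,j=3: c = 129+21 = 150

150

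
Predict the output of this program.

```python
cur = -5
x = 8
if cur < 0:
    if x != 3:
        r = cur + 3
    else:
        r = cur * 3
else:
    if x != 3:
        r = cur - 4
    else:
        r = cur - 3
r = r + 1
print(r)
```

-1

cur=-5, x=8
cur < 0 is True; x != 3 is True
→ r = cur + 3 = -2
r = (-2)+1 = -1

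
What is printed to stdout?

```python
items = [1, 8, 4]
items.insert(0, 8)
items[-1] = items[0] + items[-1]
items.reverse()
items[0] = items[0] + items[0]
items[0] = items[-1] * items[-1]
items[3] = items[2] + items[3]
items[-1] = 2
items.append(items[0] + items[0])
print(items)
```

insert 8 at 0 → [8, 1, 8, 4]
items[-1] = items[0]+items[-1] = 8+4 = 12 → [8, 1, 8, 12]
reverse → [12, 8, 1, 8]
items[0] = items[0]+items[0] = 12+12 = 24 → [24, 8, 1, 8]
items[0] = items[-1]*items[-1] = 8*8 = 64 → [64, 8, 1, 8]
items[3] = items[2]+items[3] = 1+8 = 9 → [64, 8, 1, 9]
items[-1] = 2 → [64, 8, 1, 2]
append items[0]+items[0] = 64+64 = 128 → [64, 8, 1, 2, 128]

[64, 8, 1, 2, 128]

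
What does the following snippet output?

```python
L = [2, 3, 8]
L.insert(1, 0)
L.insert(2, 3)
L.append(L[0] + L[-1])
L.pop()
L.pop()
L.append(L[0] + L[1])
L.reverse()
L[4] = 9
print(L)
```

insert 0 at 1 → [2, 0, 3, 8]
insert 3 at 2 → [2, 0, 3, 3, 8]
append L[0]+L[-1] = 2+8 = 10 → [2, 0, 3, 3, 8, 10]
pop() removes 10 → [2, 0, 3, 3, 8]
pop() removes 8 → [2, 0, 3, 3]
append L[0]+L[1] = 2+0 = 2 → [2, 0, 3, 3, 2]
reverse → [2, 3, 3, 0, 2]
L[4] = 9 → [2, 3, 3, 0, 9]

[2, 3, 3, 0, 9]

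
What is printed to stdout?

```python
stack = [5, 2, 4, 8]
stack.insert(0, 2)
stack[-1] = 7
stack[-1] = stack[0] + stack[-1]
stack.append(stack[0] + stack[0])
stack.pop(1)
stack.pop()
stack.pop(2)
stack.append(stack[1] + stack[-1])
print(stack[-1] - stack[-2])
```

insert 2 at 0 → [2, 5, 2, 4, 8]
stack[-1] = 7 → [2, 5, 2, 4, 7]
stack[-1] = stack[0]+stack[-1] = 2+7 = 9 → [2, 5, 2, 4, 9]
append stack[0]+stack[0] = 2+2 = 4 → [2, 5, 2, 4, 9, 4]
pop(1) removes 5 → [2, 2, 4, 9, 4]
pop() removes 4 → [2, 2, 4, 9]
pop(2) removes 4 → [2, 2, 9]
append stack[1]+stack[-1] = 2+9 = 11 → [2, 2, 9, 11]
stack[-1]-stack[-2] = 11-9 = 2

2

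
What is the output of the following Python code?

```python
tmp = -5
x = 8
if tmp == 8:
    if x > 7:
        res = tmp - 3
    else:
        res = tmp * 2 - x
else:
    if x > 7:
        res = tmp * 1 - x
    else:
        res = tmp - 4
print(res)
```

tmp=-5, x=8
tmp == 8 is False; x > 7 is True
→ res = tmp * 1 - x = -13

-13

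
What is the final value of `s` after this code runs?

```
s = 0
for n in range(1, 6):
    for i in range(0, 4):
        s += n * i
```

n=1,i=0: s = 0+0 = 0
n=1,i=1: s = 0+1 = 1
n=1,i=2: s = 1+2 = 3
n=1,i=3: s = 3+3 = 6
n=2,i=0: s = 6+0 = 6
n=2,i=1: s = 6+2 = 8
n=2,i=2: s = 8+4 = 12
n=2,i=3: s = 12+6 = 18
n=3,i=0: s = 18+0 = 18
n=3,i=1: s = 18+3 = 21
n=3,i=2: s = 21+6 = 27
n=3,i=3: s = 27+9 = 36
n=4,i=0: s = 36+0 = 36
n=4,i=1: s = 36+4 = 40
n=4,i=2: s = 40+8 = 48
n=4,i=3: s = 48+12 = 60
n=5,i=0: s = 60+0 = 60
n=5,i=1: s = 60+5 = 65
n=5,i=2: s = 65+10 = 75
n=5,i=3: s = 75+15 = 90

90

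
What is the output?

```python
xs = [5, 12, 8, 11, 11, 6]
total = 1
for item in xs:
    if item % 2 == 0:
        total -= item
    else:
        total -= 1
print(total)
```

item=5: not even, total = 1-1 = 0
item=12: even, total = 0-12 = -12
item=8: even, total = (-12)-8 = -20
item=11: not even, total = (-20)-1 = -21
item=11: not even, total = (-21)-1 = -22
item=6: even, total = (-22)-6 = -28

-28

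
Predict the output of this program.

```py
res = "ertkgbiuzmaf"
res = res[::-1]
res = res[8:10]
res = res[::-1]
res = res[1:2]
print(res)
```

k

reverse → 'famzuibgktre'
slice [8:10] → 'kt'
reverse → 'tk'
slice [1:2] → 'k'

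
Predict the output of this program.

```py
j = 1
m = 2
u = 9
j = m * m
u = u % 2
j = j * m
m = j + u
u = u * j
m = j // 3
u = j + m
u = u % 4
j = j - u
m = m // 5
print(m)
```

j = 2*2 = 4
u = 9%2 = 1
j = 4*2 = 8
m = 8+1 = 9
u = 1*8 = 8
m = 8//3 = 2
u = 8+2 = 10
u = 10%4 = 2
j = 8-2 = 6
m = 2//5 = 0

0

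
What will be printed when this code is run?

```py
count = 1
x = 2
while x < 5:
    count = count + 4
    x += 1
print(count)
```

x=2: count = 1+4 = 5
x=3: count = 5+4 = 9
x=4: count = 9+4 = 13

13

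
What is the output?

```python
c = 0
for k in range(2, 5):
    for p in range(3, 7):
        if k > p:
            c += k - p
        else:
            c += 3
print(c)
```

34

k=2,p=3: not 2>3, c = 0+3 = 3
k=2,p=4: not 2>4, c = 3+3 = 6
k=2,p=5: not 2>5, c = 6+3 = 9
k=2,p=6: not 2>6, c = 9+3 = 12
k=3,p=3: not 3>3, c = 12+3 = 15
k=3,p=4: not 3>4, c = 15+3 = 18
k=3,p=5: not 3>5, c = 18+3 = 21
k=3,p=6: not 3>6, c = 21+3 = 24
k=4,p=3: 4>3, c = 24+1 = 25
k=4,p=4: not 4>4, c = 25+3 = 28
k=4,p=5: not 4>5, c = 28+3 = 31
k=4,p=6: not 4>6, c = 31+3 = 34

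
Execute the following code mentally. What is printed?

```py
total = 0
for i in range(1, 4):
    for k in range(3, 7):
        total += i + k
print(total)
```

i=1,k=3: total = 0+4 = 4
i=1,k=4: total = 4+5 = 9
i=1,k=5: total = 9+6 = 15
i=1,k=6: total = 15+7 = 22
i=2,k=3: total = 22+5 = 27
i=2,k=4: total = 27+6 = 33
i=2,k=5: total = 33+7 = 40
i=2,k=6: total = 40+8 = 48
i=3,k=3: total = 48+6 = 54
i=3,k=4: total = 54+7 = 61
i=3,k=5: total = 61+8 = 69
i=3,k=6: total = 69+9 = 78

78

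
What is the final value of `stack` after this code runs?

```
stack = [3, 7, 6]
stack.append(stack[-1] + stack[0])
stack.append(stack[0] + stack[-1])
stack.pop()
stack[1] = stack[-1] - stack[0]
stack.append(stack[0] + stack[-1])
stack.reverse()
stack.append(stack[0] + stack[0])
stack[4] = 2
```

append stack[-1]+stack[0] = 6+3 = 9 → [3, 7, 6, 9]
append stack[0]+stack[-1] = 3+9 = 12 → [3, 7, 6, 9, 12]
pop() removes 12 → [3, 7, 6, 9]
stack[1] = stack[-1]-stack[0] = 9-3 = 6 → [3, 6, 6, 9]
append stack[0]+stack[-1] = 3+9 = 12 → [3, 6, 6, 9, 12]
reverse → [12, 9, 6, 6, 3]
append stack[0]+stack[0] = 12+12 = 24 → [12, 9, 6, 6, 3, 24]
stack[4] = 2 → [12, 9, 6, 6, 2, 24]

[12, 9, 6, 6, 2, 24]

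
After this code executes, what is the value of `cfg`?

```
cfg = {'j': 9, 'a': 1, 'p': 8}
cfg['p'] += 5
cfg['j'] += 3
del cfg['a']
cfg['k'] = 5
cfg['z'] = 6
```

cfg['p'] = 8+5 = 13 → {'j': 9, 'a': 1, 'p': 13}
cfg['j'] = 9+3 = 12 → {'j': 12, 'a': 1, 'p': 13}
del 'a' → {'j': 12, 'p': 13}
cfg['k'] = 5 → {'j': 12, 'p': 13, 'k': 5}
cfg['z'] = 6 → {'j': 12, 'p': 13, 'k': 5, 'z': 6}

{'j': 12, 'p': 13, 'k': 5, 'z': 6}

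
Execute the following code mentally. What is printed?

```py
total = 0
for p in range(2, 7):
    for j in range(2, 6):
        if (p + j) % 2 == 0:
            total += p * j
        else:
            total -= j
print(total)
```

p=2,j=2: even sum, total = 0+4 = 4
p=2,j=3: odd sum, total = 4-3 = 1
p=2,j=4: even sum, total = 1+8 = 9
p=2,j=5: odd sum, total = 9-5 = 4
p=3,j=2: odd sum, total = 4-2 = 2
p=3,j=3: even sum, total = 2+9 = 11
p=3,j=4: odd sum, total = 11-4 = 7
p=3,j=5: even sum, total = 7+15 = 22
p=4,j=2: even sum, total = 22+8 = 30
p=4,j=3: odd sum, total = 30-3 = 27
p=4,j=4: even sum, total = 27+16 = 43
p=4,j=5: odd sum, total = 43-5 = 38
p=5,j=2: odd sum, total = 38-2 = 36
p=5,j=3: even sum, total = 36+15 = 51
p=5,j=4: odd sum, total = 51-4 = 47
p=5,j=5: even sum, total = 47+25 = 72
p=6,j=2: even sum, total = 72+12 = 84
p=6,j=3: odd sum, total = 84-3 = 81
p=6,j=4: even sum, total = 81+24 = 105
p=6,j=5: odd sum, total = 105-5 = 100

100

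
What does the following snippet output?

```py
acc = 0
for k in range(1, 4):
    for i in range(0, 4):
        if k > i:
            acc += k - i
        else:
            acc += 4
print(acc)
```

k=1,i=0: 1>0, acc = 0+1 = 1
k=1,i=1: not 1>1, acc = 1+4 = 5
k=1,i=2: not 1>2, acc = 5+4 = 9
k=1,i=3: not 1>3, acc = 9+4 = 13
k=2,i=0: 2>0, acc = 13+2 = 15
k=2,i=1: 2>1, acc = 15+1 = 16
k=2,i=2: not 2>2, acc = 16+4 = 20
k=2,i=3: not 2>3, acc = 20+4 = 24
k=3,i=0: 3>0, acc = 24+3 = 27
k=3,i=1: 3>1, acc = 27+2 = 29
k=3,i=2: 3>2, acc = 29+1 = 30
k=3,i=3: not 3>3, acc = 30+4 = 34

34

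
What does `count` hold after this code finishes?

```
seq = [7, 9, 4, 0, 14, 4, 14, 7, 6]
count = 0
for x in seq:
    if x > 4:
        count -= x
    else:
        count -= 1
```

x=7: >4, count = 0-7 = -7
x=9: >4, count = (-7)-9 = -16
x=4: not >4, count = (-16)-1 = -17
x=0: not >4, count = (-17)-1 = -18
x=14: >4, count = (-18)-14 = -32
x=4: not >4, count = (-32)-1 = -33
x=14: >4, count = (-33)-14 = -47
x=7: >4, count = (-47)-7 = -54
x=6: >4, count = (-54)-6 = -60

-60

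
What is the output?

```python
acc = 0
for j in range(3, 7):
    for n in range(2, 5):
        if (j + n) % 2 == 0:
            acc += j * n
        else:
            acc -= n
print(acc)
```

j=3,n=2: odd sum, acc = 0-2 = -2
j=3,n=3: even sum, acc = (-2)+9 = 7
j=3,n=4: odd sum, acc = 7-4 = 3
j=4,n=2: even sum, acc = 3+8 = 11
j=4,n=3: odd sum, acc = 11-3 = 8
j=4,n=4: even sum, acc = 8+16 = 24
j=5,n=2: odd sum, acc = 24-2 = 22
j=5,n=3: even sum, acc = 22+15 = 37
j=5,n=4: odd sum, acc = 37-4 = 33
j=6,n=2: even sum, acc = 33+12 = 45
j=6,n=3: odd sum, acc = 45-3 = 42
j=6,n=4: even sum, acc = 42+24 = 66

66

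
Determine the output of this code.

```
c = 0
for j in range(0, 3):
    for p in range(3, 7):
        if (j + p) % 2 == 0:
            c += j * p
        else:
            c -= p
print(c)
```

j=0,p=3: odd sum, c = 0-3 = -3
j=0,p=4: even sum, c = (-3)+0 = -3
j=0,p=5: odd sum, c = (-3)-5 = -8
j=0,p=6: even sum, c = (-8)+0 = -8
j=1,p=3: even sum, c = (-8)+3 = -5
j=1,p=4: odd sum, c = (-5)-4 = -9
j=1,p=5: even sum, c = (-9)+5 = -4
j=1,p=6: odd sum, c = (-4)-6 = -10
j=2,p=3: odd sum, c = (-10)-3 = -13
j=2,p=4: even sum, c = (-13)+8 = -5
j=2,p=5: odd sum, c = (-5)-5 = -10
j=2,p=6: even sum, c = (-10)+12 = 2

2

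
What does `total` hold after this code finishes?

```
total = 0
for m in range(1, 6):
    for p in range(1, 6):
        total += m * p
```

225

m=1,p=1: total = 0+1 = 1
m=1,p=2: total = 1+2 = 3
m=1,p=3: total = 3+3 = 6
m=1,p=4: total = 6+4 = 10
m=1,p=5: total = 10+5 = 15
m=2,p=1: total = 15+2 = 17
m=2,p=2: total = 17+4 = 21
m=2,p=3: total = 21+6 = 27
m=2,p=4: total = 27+8 = 35
m=2,p=5: total = 35+10 = 45
m=3,p=1: total = 45+3 = 48
m=3,p=2: total = 48+6 = 54
m=3,p=3: total = 54+9 = 63
m=3,p=4: total = 63+12 = 75
m=3,p=5: total = 75+15 = 90
m=4,p=1: total = 90+4 = 94
m=4,p=2: total = 94+8 = 102
m=4,p=3: total = 102+12 = 114
m=4,p=4: total = 114+16 = 130
m=4,p=5: total = 130+20 = 150
m=5,p=1: total = 150+5 = 155
m=5,p=2: total = 155+10 = 165
m=5,p=3: total = 165+15 = 180
m=5,p=4: total = 180+20 = 200
m=5,p=5: total = 200+25 = 225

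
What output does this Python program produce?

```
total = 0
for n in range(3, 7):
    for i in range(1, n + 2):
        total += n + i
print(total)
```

n=3,i=1: total = 0+4 = 4
n=3,i=2: total = 4+5 = 9
n=3,i=3: total = 9+6 = 15
n=3,i=4: total = 15+7 = 22
n=4,i=1: total = 22+5 = 27
n=4,i=2: total = 27+6 = 33
n=4,i=3: total = 33+7 = 40
n=4,i=4: total = 40+8 = 48
n=4,i=5: total = 48+9 = 57
n=5,i=1: total = 57+6 = 63
n=5,i=2: total = 63+7 = 70
n=5,i=3: total = 70+8 = 78
n=5,i=4: total = 78+9 = 87
n=5,i=5: total = 87+10 = 97
n=5,i=6: total = 97+11 = 108
n=6,i=1: total = 108+7 = 115
n=6,i=2: total = 115+8 = 123
n=6,i=3: total = 123+9 = 132
n=6,i=4: total = 132+10 = 142
n=6,i=5: total = 142+11 = 153
n=6,i=6: total = 153+12 = 165
n=6,i=7: total = 165+13 = 178

178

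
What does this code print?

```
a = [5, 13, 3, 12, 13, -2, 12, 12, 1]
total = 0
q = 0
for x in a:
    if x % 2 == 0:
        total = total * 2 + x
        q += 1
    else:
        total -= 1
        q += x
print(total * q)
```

x=5: not even, total = 0-1 = -1; q=5
x=13: not even, total = (-1)-1 = -2; q=18
x=3: not even, total = (-2)-1 = -3; q=21
x=12: even, total = (-3)*2+12 = 6; q=22
x=13: not even, total = 6-1 = 5; q=35
x=-2: even, total = 5*2+(-2) = 8; q=36
x=12: even, total = 8*2+12 = 28; q=37
x=12: even, total = 28*2+12 = 68; q=38
x=1: not even, total = 68-1 = 67; q=39
total*q = 67*39 = 2613

2613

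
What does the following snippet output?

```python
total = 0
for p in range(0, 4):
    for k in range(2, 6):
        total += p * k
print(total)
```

84

p=0,k=2: total = 0+0 = 0
p=0,k=3: total = 0+0 = 0
p=0,k=4: total = 0+0 = 0
p=0,k=5: total = 0+0 = 0
p=1,k=2: total = 0+2 = 2
p=1,k=3: total = 2+3 = 5
p=1,k=4: total = 5+4 = 9
p=1,k=5: total = 9+5 = 14
p=2,k=2: total = 14+4 = 18
p=2,k=3: total = 18+6 = 24
p=2,k=4: total = 24+8 = 32
p=2,k=5: total = 32+10 = 42
p=3,k=2: total = 42+6 = 48
p=3,k=3: total = 48+9 = 57
p=3,k=4: total = 57+12 = 69
p=3,k=5: total = 69+15 = 84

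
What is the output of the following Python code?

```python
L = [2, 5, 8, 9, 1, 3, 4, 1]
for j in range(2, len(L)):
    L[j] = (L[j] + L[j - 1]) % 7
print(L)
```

[2, 5, 6, 1, 2, 5, 2, 3]

j=2: L[2] = (8+5)%7 = 6 → [2, 5, 6, 9, 1, 3, 4, 1]
j=3: L[3] = (9+6)%7 = 1 → [2, 5, 6, 1, 1, 3, 4, 1]
j=4: L[4] = (1+1)%7 = 2 → [2, 5, 6, 1, 2, 3, 4, 1]
j=5: L[5] = (3+2)%7 = 5 → [2, 5, 6, 1, 2, 5, 4, 1]
j=6: L[6] = (4+5)%7 = 2 → [2, 5, 6, 1, 2, 5, 2, 1]
j=7: L[7] = (1+2)%7 = 3 → [2, 5, 6, 1, 2, 5, 2, 3]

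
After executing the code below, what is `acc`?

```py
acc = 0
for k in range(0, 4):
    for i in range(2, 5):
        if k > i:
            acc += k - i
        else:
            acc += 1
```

12

k=0,i=2: not 0>2, acc = 0+1 = 1
k=0,i=3: not 0>3, acc = 1+1 = 2
k=0,i=4: not 0>4, acc = 2+1 = 3
k=1,i=2: not 1>2, acc = 3+1 = 4
k=1,i=3: not 1>3, acc = 4+1 = 5
k=1,i=4: not 1>4, acc = 5+1 = 6
k=2,i=2: not 2>2, acc = 6+1 = 7
k=2,i=3: not 2>3, acc = 7+1 = 8
k=2,i=4: not 2>4, acc = 8+1 = 9
k=3,i=2: 3>2, acc = 9+1 = 10
k=3,i=3: not 3>3, acc = 10+1 = 11
k=3,i=4: not 3>4, acc = 11+1 = 12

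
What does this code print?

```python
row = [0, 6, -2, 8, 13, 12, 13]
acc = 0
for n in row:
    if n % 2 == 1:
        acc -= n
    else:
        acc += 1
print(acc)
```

n=0: not odd, acc = 0+1 = 1
n=6: not odd, acc = 1+1 = 2
n=-2: not odd, acc = 2+1 = 3
n=8: not odd, acc = 3+1 = 4
n=13: odd, acc = 4-13 = -9
n=12: not odd, acc = (-9)+1 = -8
n=13: odd, acc = (-8)-13 = -21

-21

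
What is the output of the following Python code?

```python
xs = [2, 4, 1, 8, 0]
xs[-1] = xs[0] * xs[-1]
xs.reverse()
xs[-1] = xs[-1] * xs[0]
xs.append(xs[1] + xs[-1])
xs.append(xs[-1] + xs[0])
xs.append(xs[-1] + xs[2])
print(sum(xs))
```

38

xs[-1] = xs[0]*xs[-1] = 2*0 = 0 → [2, 4, 1, 8, 0]
reverse → [0, 8, 1, 4, 2]
xs[-1] = xs[-1]*xs[0] = 2*0 = 0 → [0, 8, 1, 4, 0]
append xs[1]+xs[-1] = 8+0 = 8 → [0, 8, 1, 4, 0, 8]
append xs[-1]+xs[0] = 8+0 = 8 → [0, 8, 1, 4, 0, 8, 8]
append xs[-1]+xs[2] = 8+1 = 9 → [0, 8, 1, 4, 0, 8, 8, 9]
sum = 38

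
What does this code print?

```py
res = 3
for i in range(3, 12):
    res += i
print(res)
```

66

i=3: res = 3+3 = 6
i=4: res = 6+4 = 10
i=5: res = 10+5 = 15
i=6: res = 15+6 = 21
i=7: res = 21+7 = 28
i=8: res = 28+8 = 36
i=9: res = 36+9 = 45
i=10: res = 45+10 = 55
i=11: res = 55+11 = 66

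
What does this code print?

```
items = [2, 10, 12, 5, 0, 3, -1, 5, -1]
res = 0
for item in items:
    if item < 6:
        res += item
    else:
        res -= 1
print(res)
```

item=2: <6, res = 0+2 = 2
item=10: not <6, res = 2-1 = 1
item=12: not <6, res = 1-1 = 0
item=5: <6, res = 0+5 = 5
item=0: <6, res = 5+0 = 5
item=3: <6, res = 5+3 = 8
item=-1: <6, res = 8+(-1) = 7
item=5: <6, res = 7+5 = 12
item=-1: <6, res = 12+(-1) = 11

11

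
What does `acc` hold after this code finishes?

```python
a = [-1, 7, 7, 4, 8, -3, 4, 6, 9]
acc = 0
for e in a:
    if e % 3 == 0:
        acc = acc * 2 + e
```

e=-1: not %3==0
e=7: not %3==0
e=7: not %3==0
e=4: not %3==0
e=8: not %3==0
e=-3: %3==0, acc = 0*2+(-3) = -3
e=4: not %3==0
e=6: %3==0, acc = (-3)*2+6 = 0
e=9: %3==0, acc = 0*2+9 = 9

9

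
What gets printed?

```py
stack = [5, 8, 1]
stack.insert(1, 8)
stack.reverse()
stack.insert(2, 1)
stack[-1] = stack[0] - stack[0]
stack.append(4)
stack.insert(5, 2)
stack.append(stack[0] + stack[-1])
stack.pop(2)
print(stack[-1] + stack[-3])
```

7

insert 8 at 1 → [5, 8, 8, 1]
reverse → [1, 8, 8, 5]
insert 1 at 2 → [1, 8, 1, 8, 5]
stack[-1] = stack[0]-stack[0] = 1-1 = 0 → [1, 8, 1, 8, 0]
append 4 → [1, 8, 1, 8, 0, 4]
insert 2 at 5 → [1, 8, 1, 8, 0, 2, 4]
append stack[0]+stack[-1] = 1+4 = 5 → [1, 8, 1, 8, 0, 2, 4, 5]
pop(2) removes 1 → [1, 8, 8, 0, 2, 4, 5]
stack[-1]+stack[-3] = 5+2 = 7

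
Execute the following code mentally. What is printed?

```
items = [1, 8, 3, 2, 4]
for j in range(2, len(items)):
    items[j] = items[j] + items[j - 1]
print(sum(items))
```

50

j=2: items[2] = 3+8 = 11 → [1, 8, 11, 2, 4]
j=3: items[3] = 2+11 = 13 → [1, 8, 11, 13, 4]
j=4: items[4] = 4+13 = 17 → [1, 8, 11, 13, 17]
sum = 50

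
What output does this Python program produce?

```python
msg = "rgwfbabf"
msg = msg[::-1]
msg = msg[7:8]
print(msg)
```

r

reverse → 'fbabfwgr'
slice [7:8] → 'r'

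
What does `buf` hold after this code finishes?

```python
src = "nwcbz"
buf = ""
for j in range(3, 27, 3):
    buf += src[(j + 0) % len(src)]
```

j=3: add src[3]='b' → 'b'
j=6: add src[1]='w' → 'bw'
j=9: add src[4]='z' → 'bwz'
j=12: add src[2]='c' → 'bwzc'
j=15: add src[0]='n' → 'bwzcn'
j=18: add src[3]='b' → 'bwzcnb'
j=21: add src[1]='w' → 'bwzcnbw'
j=24: add src[4]='z' → 'bwzcnbwz'

'bwzcnbwz'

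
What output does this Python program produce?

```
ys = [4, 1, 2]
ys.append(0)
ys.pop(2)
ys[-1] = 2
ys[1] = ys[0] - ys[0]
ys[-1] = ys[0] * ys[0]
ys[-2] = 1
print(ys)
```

append 0 → [4, 1, 2, 0]
pop(2) removes 2 → [4, 1, 0]
ys[-1] = 2 → [4, 1, 2]
ys[1] = ys[0]-ys[0] = 4-4 = 0 → [4, 0, 2]
ys[-1] = ys[0]*ys[0] = 4*4 = 16 → [4, 0, 16]
ys[-2] = 1 → [4, 1, 16]

[4, 1, 16]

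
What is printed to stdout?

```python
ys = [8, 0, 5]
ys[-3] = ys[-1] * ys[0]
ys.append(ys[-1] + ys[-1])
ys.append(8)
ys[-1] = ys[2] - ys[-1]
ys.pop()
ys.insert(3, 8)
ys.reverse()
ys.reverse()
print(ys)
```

ys[-3] = ys[-1]*ys[0] = 5*8 = 40 → [40, 0, 5]
append ys[-1]+ys[-1] = 5+5 = 10 → [40, 0, 5, 10]
append 8 → [40, 0, 5, 10, 8]
ys[-1] = ys[2]-ys[-1] = 5-8 = -3 → [40, 0, 5, 10, -3]
pop() removes -3 → [40, 0, 5, 10]
insert 8 at 3 → [40, 0, 5, 8, 10]
reverse → [10, 8, 5, 0, 40]
reverse → [40, 0, 5, 8, 10]

[40, 0, 5, 8, 10]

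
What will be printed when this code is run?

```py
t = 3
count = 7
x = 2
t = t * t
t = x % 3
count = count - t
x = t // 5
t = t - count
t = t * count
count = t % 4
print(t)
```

-15

t = 3*3 = 9
t = 2%3 = 2
count = 7-2 = 5
x = 2//5 = 0
t = 2-5 = -3
t = (-3)*5 = -15
count = (-15)%4 = 1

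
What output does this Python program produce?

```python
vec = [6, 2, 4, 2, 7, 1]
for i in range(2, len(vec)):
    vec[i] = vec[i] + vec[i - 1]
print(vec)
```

[6, 2, 6, 8, 15, 16]

i=2: vec[2] = 4+2 = 6 → [6, 2, 6, 2, 7, 1]
i=3: vec[3] = 2+6 = 8 → [6, 2, 6, 8, 7, 1]
i=4: vec[4] = 7+8 = 15 → [6, 2, 6, 8, 15, 1]
i=5: vec[5] = 1+15 = 16 → [6, 2, 6, 8, 15, 16]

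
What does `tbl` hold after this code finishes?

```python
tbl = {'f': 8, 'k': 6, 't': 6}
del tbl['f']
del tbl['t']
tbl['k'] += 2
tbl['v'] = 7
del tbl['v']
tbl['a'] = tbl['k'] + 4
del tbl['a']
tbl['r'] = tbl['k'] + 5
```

del 'f' → {'k': 6, 't': 6}
del 't' → {'k': 6}
tbl['k'] = 6+2 = 8 → {'k': 8}
tbl['v'] = 7 → {'k': 8, 'v': 7}
del 'v' → {'k': 8}
tbl['a'] = tbl['k']+4 = 12 → {'k': 8, 'a': 12}
del 'a' → {'k': 8}
tbl['r'] = tbl['k']+5 = 13 → {'k': 8, 'r': 13}

{'k': 8, 'r': 13}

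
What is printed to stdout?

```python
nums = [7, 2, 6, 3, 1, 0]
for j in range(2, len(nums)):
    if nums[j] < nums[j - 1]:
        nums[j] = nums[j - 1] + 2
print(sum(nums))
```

j=2: 6>=2, unchanged → [7, 2, 6, 3, 1, 0]
j=3: 3<6, nums[3] = 6+2 = 8 → [7, 2, 6, 8, 1, 0]
j=4: 1<8, nums[4] = 8+2 = 10 → [7, 2, 6, 8, 10, 0]
j=5: 0<10, nums[5] = 10+2 = 12 → [7, 2, 6, 8, 10, 12]
sum = 45

45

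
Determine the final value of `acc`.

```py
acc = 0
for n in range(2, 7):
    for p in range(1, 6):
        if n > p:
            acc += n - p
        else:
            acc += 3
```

65

n=2,p=1: 2>1, acc = 0+1 = 1
n=2,p=2: not 2>2, acc = 1+3 = 4
n=2,p=3: not 2>3, acc = 4+3 = 7
n=2,p=4: not 2>4, acc = 7+3 = 10
n=2,p=5: not 2>5, acc = 10+3 = 13
n=3,p=1: 3>1, acc = 13+2 = 15
n=3,p=2: 3>2, acc = 15+1 = 16
n=3,p=3: not 3>3, acc = 16+3 = 19
n=3,p=4: not 3>4, acc = 19+3 = 22
n=3,p=5: not 3>5, acc = 22+3 = 25
n=4,p=1: 4>1, acc = 25+3 = 28
n=4,p=2: 4>2, acc = 28+2 = 30
n=4,p=3: 4>3, acc = 30+1 = 31
n=4,p=4: not 4>4, acc = 31+3 = 34
n=4,p=5: not 4>5, acc = 34+3 = 37
n=5,p=1: 5>1, acc = 37+4 = 41
n=5,p=2: 5>2, acc = 41+3 = 44
n=5,p=3: 5>3, acc = 44+2 = 46
n=5,p=4: 5>4, acc = 46+1 = 47
n=5,p=5: not 5>5, acc = 47+3 = 50
n=6,p=1: 6>1, acc = 50+5 = 55
n=6,p=2: 6>2, acc = 55+4 = 59
n=6,p=3: 6>3, acc = 59+3 = 62
n=6,p=4: 6>4, acc = 62+2 = 64
n=6,p=5: 6>5, acc = 64+1 = 65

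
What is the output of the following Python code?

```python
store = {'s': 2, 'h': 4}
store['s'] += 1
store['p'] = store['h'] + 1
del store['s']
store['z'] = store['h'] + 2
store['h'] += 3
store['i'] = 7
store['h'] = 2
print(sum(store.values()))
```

store['s'] = 2+1 = 3 → {'s': 3, 'h': 4}
store['p'] = store['h']+1 = 5 → {'s': 3, 'h': 4, 'p': 5}
del 's' → {'h': 4, 'p': 5}
store['z'] = store['h']+2 = 6 → {'h': 4, 'p': 5, 'z': 6}
store['h'] = 4+3 = 7 → {'h': 7, 'p': 5, 'z': 6}
store['i'] = 7 → {'h': 7, 'p': 5, 'z': 6, 'i': 7}
store['h'] = 2 → {'h': 2, 'p': 5, 'z': 6, 'i': 7}
sum of values = 20

20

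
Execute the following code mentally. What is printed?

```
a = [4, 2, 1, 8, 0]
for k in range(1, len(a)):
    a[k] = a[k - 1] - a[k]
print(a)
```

k=1: a[1] = 4-2 = 2 → [4, 2, 1, 8, 0]
k=2: a[2] = 2-1 = 1 → [4, 2, 1, 8, 0]
k=3: a[3] = 1-8 = -7 → [4, 2, 1, -7, 0]
k=4: a[4] = (-7)-0 = -7 → [4, 2, 1, -7, -7]

[4, 2, 1, -7, -7]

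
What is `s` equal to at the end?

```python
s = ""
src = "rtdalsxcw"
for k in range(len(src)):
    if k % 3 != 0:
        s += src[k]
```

k=0: skip
k=1: add 't' → 't'
k=2: add 'd' → 'td'
k=3: skip
k=4: add 'l' → 'tdl'
k=5: add 's' → 'tdls'
k=6: skip
k=7: add 'c' → 'tdlsc'
k=8: add 'w' → 'tdlscw'

'tdlscw'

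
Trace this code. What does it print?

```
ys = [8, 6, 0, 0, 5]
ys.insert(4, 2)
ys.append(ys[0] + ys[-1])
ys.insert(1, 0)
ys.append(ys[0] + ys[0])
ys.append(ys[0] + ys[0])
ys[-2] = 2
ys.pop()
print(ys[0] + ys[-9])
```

insert 2 at 4 → [8, 6, 0, 0, 2, 5]
append ys[0]+ys[-1] = 8+5 = 13 → [8, 6, 0, 0, 2, 5, 13]
insert 0 at 1 → [8, 0, 6, 0, 0, 2, 5, 13]
append ys[0]+ys[0] = 8+8 = 16 → [8, 0, 6, 0, 0, 2, 5, 13, 16]
append ys[0]+ys[0] = 8+8 = 16 → [8, 0, 6, 0, 0, 2, 5, 13, 16, 16]
ys[-2] = 2 → [8, 0, 6, 0, 0, 2, 5, 13, 2, 16]
pop() removes 16 → [8, 0, 6, 0, 0, 2, 5, 13, 2]
ys[0]+ys[-9] = 8+8 = 16

16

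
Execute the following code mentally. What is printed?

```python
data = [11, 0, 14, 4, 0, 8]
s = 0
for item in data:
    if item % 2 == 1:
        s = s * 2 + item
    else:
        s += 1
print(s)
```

item=11: odd, s = 0*2+11 = 11
item=0: not odd, s = 11+1 = 12
item=14: not odd, s = 12+1 = 13
item=4: not odd, s = 13+1 = 14
item=0: not odd, s = 14+1 = 15
item=8: not odd, s = 15+1 = 16

16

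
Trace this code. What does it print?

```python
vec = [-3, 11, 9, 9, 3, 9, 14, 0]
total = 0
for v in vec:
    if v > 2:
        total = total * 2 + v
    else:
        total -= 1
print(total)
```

v=-3: not >2, total = 0-1 = -1
v=11: >2, total = (-1)*2+11 = 9
v=9: >2, total = 9*2+9 = 27
v=9: >2, total = 27*2+9 = 63
v=3: >2, total = 63*2+3 = 129
v=9: >2, total = 129*2+9 = 267
v=14: >2, total = 267*2+14 = 548
v=0: not >2, total = 548-1 = 547

547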